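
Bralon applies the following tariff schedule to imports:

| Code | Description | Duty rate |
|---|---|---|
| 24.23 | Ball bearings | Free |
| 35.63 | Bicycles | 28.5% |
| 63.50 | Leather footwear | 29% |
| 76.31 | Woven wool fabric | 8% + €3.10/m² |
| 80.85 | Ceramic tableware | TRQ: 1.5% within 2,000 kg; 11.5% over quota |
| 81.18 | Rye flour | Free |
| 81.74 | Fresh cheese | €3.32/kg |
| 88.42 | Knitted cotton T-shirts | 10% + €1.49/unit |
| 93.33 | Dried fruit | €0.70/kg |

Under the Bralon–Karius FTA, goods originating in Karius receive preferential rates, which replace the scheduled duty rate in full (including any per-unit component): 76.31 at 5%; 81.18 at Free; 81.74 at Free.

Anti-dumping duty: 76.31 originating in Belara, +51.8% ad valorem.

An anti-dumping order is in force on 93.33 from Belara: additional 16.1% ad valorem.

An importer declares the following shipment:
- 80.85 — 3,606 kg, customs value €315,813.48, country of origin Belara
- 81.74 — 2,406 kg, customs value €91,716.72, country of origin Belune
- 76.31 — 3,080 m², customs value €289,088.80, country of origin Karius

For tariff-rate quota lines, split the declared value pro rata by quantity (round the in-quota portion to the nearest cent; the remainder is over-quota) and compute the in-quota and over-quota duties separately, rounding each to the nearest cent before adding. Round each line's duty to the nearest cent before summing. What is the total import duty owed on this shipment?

€41,244.91

Line 1 (80.85, Belara, 3,606 kg, €315,813.48):
Code 80.85 is under a tariff-rate quota (threshold 2,000 kg). In-quota: 2,000 kg at 1.5%; over-quota: 1,606 kg at 11.5%.
Pro-rata value split: in-quota = €315,813.48 × 2,000/3,606 = €175,160.00; over-quota = €315,813.48 − €175,160.00 = €140,653.48.
In-quota duty = €175,160.00 × 1.5% = €2,627.40. Over-quota duty = €140,653.48 × 11.5% = €16,175.15.
Line duty = €2,627.40 + €16,175.15 = €18,802.55.
Line 2 (81.74, Belune, 2,406 kg, €91,716.72):
Base rate for 81.74 is €3.32/kg.
81.74 has an FTA preferential rate, but origin Belune is not Karius; base rate stands.
Duty = 2,406 × €3.32 = €7,987.92.
Line 3 (76.31, Karius, 3,080 m², €289,088.80):
Base rate for 76.31 is 8% + €3.10/m².
Origin Karius qualifies under the Bralon–Karius agreement and 76.31 is covered: preferential rate 5% applies instead.
The additional-duty order on 76.31 targets Belara, not Karius; it does not apply.
Duty = €289,088.80 × 5% = €14,454.44.
Total = €18,802.55 + €7,987.92 + €14,454.44 = €41,244.91.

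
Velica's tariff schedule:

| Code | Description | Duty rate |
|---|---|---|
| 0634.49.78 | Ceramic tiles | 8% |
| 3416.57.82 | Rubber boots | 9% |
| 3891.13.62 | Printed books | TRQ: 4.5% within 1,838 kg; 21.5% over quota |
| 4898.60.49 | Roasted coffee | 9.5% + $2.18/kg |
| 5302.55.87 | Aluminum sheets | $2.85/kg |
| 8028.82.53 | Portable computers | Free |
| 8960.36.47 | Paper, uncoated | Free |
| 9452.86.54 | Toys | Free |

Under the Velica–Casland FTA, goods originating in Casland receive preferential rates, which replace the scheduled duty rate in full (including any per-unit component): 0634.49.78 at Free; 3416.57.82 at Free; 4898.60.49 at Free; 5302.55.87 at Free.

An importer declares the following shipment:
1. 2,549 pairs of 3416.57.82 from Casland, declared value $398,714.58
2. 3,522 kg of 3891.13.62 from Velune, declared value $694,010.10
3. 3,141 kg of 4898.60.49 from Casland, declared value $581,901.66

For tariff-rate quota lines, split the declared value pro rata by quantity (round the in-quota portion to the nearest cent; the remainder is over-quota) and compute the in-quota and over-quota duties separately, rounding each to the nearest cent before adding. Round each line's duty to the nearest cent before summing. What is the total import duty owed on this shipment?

$87,641.93

Line 1 (3416.57.82, Casland, 2,549 pairs, $398,714.58):
Base rate for 3416.57.82 is 9%.
Origin Casland qualifies under the Velica–Casland agreement and 3416.57.82 is covered: preferential rate Free applies instead.
Duty = $398,714.58 × 0% = $0.00.
Line 2 (3891.13.62, Velune, 3,522 kg, $694,010.10):
Code 3891.13.62 is under a tariff-rate quota (threshold 1,838 kg). In-quota: 1,838 kg at 4.5%; over-quota: 1,684 kg at 21.5%.
Pro-rata value split: in-quota = $694,010.10 × 1,838/3,522 = $362,177.90; over-quota = $694,010.10 − $362,177.90 = $331,832.20.
In-quota duty = $362,177.90 × 4.5% = $16,298.01. Over-quota duty = $331,832.20 × 21.5% = $71,343.92.
Line duty = $16,298.01 + $71,343.92 = $87,641.93.
Line 3 (4898.60.49, Casland, 3,141 kg, $581,901.66):
Base rate for 4898.60.49 is 9.5% + $2.18/kg.
Origin Casland qualifies under the Velica–Casland agreement and 4898.60.49 is covered: preferential rate Free applies instead.
Duty = $581,901.66 × 0% = $0.00.
Total = $0.00 + $87,641.93 + $0.00 = $87,641.93.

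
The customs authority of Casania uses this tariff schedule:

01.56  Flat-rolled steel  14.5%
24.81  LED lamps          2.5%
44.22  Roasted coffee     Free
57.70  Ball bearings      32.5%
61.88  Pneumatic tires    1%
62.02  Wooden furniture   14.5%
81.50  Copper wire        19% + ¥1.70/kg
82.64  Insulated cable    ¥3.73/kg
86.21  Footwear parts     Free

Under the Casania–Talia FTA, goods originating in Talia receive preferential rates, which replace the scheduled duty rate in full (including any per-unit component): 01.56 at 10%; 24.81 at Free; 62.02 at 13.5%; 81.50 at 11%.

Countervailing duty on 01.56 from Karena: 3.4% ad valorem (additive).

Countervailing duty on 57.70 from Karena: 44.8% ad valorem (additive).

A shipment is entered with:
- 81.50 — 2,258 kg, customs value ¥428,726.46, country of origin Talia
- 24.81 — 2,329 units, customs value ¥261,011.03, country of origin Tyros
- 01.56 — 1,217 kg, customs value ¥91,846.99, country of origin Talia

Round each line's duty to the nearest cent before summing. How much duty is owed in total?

Line 1 (81.50, Talia, 2,258 kg, ¥428,726.46):
Base rate for 81.50 is 19% + ¥1.70/kg.
Origin Talia qualifies under the Casania–Talia agreement and 81.50 is covered: preferential rate 11% applies instead.
Duty = ¥428,726.46 × 11% = ¥47,159.91.
Line 2 (24.81, Tyros, 2,329 units, ¥261,011.03):
Base rate for 24.81 is 2.5%.
24.81 has an FTA preferential rate, but origin Tyros is not Talia; base rate stands.
Duty = ¥261,011.03 × 2.5% = ¥6,525.28.
Line 3 (01.56, Talia, 1,217 kg, ¥91,846.99):
Base rate for 01.56 is 14.5%.
Origin Talia qualifies under the Casania–Talia agreement and 01.56 is covered: preferential rate 10% applies instead.
The additional-duty order on 01.56 targets Karena, not Talia; it does not apply.
Duty = ¥91,846.99 × 10% = ¥9,184.70.
Total = ¥47,159.91 + ¥6,525.28 + ¥9,184.70 = ¥62,869.89.

¥62,869.89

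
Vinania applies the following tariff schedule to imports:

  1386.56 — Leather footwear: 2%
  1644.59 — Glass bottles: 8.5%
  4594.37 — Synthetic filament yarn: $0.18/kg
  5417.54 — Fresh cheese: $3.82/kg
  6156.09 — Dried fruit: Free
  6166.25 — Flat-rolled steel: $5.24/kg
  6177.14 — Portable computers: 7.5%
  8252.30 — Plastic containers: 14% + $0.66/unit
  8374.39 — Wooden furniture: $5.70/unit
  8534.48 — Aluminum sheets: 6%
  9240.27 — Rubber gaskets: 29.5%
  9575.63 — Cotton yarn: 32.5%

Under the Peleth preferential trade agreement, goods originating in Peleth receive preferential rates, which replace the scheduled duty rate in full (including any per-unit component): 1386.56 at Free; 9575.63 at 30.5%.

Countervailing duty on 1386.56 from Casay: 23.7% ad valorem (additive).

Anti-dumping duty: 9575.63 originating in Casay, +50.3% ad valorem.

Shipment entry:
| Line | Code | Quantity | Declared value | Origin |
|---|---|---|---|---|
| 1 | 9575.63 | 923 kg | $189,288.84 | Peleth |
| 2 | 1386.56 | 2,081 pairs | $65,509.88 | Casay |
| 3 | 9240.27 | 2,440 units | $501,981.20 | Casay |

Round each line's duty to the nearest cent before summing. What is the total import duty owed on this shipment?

Line 1 (9575.63, Peleth, 923 kg, $189,288.84):
Base rate for 9575.63 is 32.5%.
Origin Peleth qualifies under the Vinania–Peleth agreement and 9575.63 is covered: preferential rate 30.5% applies instead.
The additional-duty order on 9575.63 targets Casay, not Peleth; it does not apply.
Duty = $189,288.84 × 30.5% = $57,733.10.
Line 2 (1386.56, Casay, 2,081 pairs, $65,509.88):
Base rate for 1386.56 is 2%.
1386.56 has an FTA preferential rate, but origin Casay is not Peleth; base rate stands.
Additional duty on 1386.56 from Casay: +23.7%. Applied ad valorem rate: 2% + 23.7% = 25.7%.
Duty = $65,509.88 × 25.7% = $16,836.04.
Line 3 (9240.27, Casay, 2,440 units, $501,981.20):
Base rate for 9240.27 is 29.5%.
Duty = $501,981.20 × 29.5% = $148,084.45.
Total = $57,733.10 + $16,836.04 + $148,084.45 = $222,653.59.

$222,653.59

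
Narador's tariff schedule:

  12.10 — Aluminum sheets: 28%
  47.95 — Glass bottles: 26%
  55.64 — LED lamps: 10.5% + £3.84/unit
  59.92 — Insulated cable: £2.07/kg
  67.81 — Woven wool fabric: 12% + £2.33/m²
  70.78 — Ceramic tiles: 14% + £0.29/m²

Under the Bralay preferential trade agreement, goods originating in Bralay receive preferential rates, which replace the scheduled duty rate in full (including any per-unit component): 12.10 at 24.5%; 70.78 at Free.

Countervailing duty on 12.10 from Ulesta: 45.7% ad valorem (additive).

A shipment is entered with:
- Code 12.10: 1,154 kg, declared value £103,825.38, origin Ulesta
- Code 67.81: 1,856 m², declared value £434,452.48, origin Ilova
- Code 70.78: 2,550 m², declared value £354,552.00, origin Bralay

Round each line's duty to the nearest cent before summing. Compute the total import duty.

£132,978.09

Line 1 (12.10, Ulesta, 1,154 kg, £103,825.38):
Base rate for 12.10 is 28%.
12.10 has an FTA preferential rate, but origin Ulesta is not Bralay; base rate stands.
Additional duty on 12.10 from Ulesta: +45.7%. Applied ad valorem rate: 28% + 45.7% = 73.7%.
Duty = £103,825.38 × 73.7% = £76,519.31.
Line 2 (67.81, Ilova, 1,856 m², £434,452.48):
Base rate for 67.81 is 12% + £2.33/m².
Duty = £434,452.48 × 12% + 1,856 × £2.33 = £56,458.78.
Line 3 (70.78, Bralay, 2,550 m², £354,552.00):
Base rate for 70.78 is 14% + £0.29/m².
Origin Bralay qualifies under the Narador–Bralay agreement and 70.78 is covered: preferential rate Free applies instead.
Duty = £354,552.00 × 0% = £0.00.
Total = £76,519.31 + £56,458.78 + £0.00 = £132,978.09.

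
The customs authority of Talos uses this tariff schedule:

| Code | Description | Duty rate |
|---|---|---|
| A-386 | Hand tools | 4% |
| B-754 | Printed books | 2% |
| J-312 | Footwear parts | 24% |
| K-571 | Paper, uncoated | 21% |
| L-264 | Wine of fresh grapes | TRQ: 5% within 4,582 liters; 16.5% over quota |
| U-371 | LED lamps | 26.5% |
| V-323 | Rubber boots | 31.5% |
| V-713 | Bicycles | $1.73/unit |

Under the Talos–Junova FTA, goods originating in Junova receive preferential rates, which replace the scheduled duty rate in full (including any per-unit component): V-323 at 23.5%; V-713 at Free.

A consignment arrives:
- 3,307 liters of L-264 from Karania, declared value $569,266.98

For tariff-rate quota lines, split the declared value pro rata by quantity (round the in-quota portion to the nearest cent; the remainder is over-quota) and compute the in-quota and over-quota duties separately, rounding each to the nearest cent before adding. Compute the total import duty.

$28,463.35

Line 1 (L-264, Karania, 3,307 liters, $569,266.98):
Code L-264 is under a tariff-rate quota (threshold 4,582 liters). Quantity 3,307 liters is within the quota, so the in-quota rate 5% applies to the full value.
Duty = $569,266.98 × 5% = $28,463.35.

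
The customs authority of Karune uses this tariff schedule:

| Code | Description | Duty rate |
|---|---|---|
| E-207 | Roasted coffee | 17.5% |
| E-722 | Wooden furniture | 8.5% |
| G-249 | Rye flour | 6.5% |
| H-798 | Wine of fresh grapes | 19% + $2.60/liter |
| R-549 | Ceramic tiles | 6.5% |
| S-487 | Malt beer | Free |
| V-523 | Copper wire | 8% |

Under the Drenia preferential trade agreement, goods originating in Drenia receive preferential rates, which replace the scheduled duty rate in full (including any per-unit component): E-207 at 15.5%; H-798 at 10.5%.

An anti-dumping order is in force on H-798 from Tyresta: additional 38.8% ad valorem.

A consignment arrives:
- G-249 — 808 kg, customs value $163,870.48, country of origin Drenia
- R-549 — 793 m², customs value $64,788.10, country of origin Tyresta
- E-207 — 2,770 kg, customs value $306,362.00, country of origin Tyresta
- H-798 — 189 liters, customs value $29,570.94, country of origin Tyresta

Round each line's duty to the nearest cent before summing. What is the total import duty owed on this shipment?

$86,059.56

Line 1 (G-249, Drenia, 808 kg, $163,870.48):
Base rate for G-249 is 6.5%.
Origin Drenia is the FTA partner but G-249 is not on the preference list; base rate stands.
Duty = $163,870.48 × 6.5% = $10,651.58.
Line 2 (R-549, Tyresta, 793 m², $64,788.10):
Base rate for R-549 is 6.5%.
Duty = $64,788.10 × 6.5% = $4,211.23.
Line 3 (E-207, Tyresta, 2,770 kg, $306,362.00):
Base rate for E-207 is 17.5%.
E-207 has an FTA preferential rate, but origin Tyresta is not Drenia; base rate stands.
Duty = $306,362.00 × 17.5% = $53,613.35.
Line 4 (H-798, Tyresta, 189 liters, $29,570.94):
Base rate for H-798 is 19% + $2.60/liter.
H-798 has an FTA preferential rate, but origin Tyresta is not Drenia; base rate stands.
Additional duty on H-798 from Tyresta: +38.8%. Applied ad valorem rate: 19% + 38.8% = 57.8%.
Duty = $29,570.94 × 57.8% + 189 × $2.60 = $17,583.40.
Total = $10,651.58 + $4,211.23 + $53,613.35 + $17,583.40 = $86,059.56.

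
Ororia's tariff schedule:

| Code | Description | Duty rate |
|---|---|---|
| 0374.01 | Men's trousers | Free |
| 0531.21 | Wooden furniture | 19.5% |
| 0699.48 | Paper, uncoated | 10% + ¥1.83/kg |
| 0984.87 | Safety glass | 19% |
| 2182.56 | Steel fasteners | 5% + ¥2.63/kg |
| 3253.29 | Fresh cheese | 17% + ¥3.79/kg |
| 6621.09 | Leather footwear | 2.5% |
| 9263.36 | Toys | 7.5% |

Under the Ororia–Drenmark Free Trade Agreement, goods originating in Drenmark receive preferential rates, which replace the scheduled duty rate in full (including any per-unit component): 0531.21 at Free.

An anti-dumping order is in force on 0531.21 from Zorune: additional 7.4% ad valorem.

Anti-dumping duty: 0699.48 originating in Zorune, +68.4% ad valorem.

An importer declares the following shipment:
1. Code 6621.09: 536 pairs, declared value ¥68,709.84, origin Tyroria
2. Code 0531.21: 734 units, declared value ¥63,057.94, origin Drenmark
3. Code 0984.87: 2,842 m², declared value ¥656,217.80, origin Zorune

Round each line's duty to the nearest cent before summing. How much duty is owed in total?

Line 1 (6621.09, Tyroria, 536 pairs, ¥68,709.84):
Base rate for 6621.09 is 2.5%.
Duty = ¥68,709.84 × 2.5% = ¥1,717.75.
Line 2 (0531.21, Drenmark, 734 units, ¥63,057.94):
Base rate for 0531.21 is 19.5%.
Origin Drenmark qualifies under the Ororia–Drenmark agreement and 0531.21 is covered: preferential rate Free applies instead.
The additional-duty order on 0531.21 targets Zorune, not Drenmark; it does not apply.
Duty = ¥63,057.94 × 0% = ¥0.00.
Line 3 (0984.87, Zorune, 2,842 m², ¥656,217.80):
Base rate for 0984.87 is 19%.
Duty = ¥656,217.80 × 19% = ¥124,681.38.
Total = ¥1,717.75 + ¥0.00 + ¥124,681.38 = ¥126,399.13.

¥126,399.13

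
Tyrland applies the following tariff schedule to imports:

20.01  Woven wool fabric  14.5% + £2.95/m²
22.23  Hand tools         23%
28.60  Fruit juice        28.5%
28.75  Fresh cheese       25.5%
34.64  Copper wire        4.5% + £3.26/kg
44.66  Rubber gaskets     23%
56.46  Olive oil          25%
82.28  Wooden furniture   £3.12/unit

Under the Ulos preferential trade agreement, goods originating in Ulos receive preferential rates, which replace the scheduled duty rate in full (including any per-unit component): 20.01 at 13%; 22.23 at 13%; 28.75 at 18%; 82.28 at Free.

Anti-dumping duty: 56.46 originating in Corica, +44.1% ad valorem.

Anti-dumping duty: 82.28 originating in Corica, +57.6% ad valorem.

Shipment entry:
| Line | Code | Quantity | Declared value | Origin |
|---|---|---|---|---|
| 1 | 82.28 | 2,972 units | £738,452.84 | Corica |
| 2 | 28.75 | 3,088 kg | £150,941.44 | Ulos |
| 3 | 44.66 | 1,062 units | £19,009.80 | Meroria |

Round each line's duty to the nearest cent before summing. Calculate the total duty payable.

£466,163.19

Line 1 (82.28, Corica, 2,972 units, £738,452.84):
Base rate for 82.28 is £3.12/unit.
82.28 has an FTA preferential rate, but origin Corica is not Ulos; base rate stands.
Additional duty on 82.28 from Corica: +57.6% ad valorem. Applied ad valorem rate = 57.6%.
Duty = £738,452.84 × 57.6% + 2,972 × £3.12 = £434,621.48.
Line 2 (28.75, Ulos, 3,088 kg, £150,941.44):
Base rate for 28.75 is 25.5%.
Origin Ulos qualifies under the Tyrland–Ulos agreement and 28.75 is covered: preferential rate 18% applies instead.
Duty = £150,941.44 × 18% = £27,169.46.
Line 3 (44.66, Meroria, 1,062 units, £19,009.80):
Base rate for 44.66 is 23%.
Duty = £19,009.80 × 23% = £4,372.25.
Total = £434,621.48 + £27,169.46 + £4,372.25 = £466,163.19.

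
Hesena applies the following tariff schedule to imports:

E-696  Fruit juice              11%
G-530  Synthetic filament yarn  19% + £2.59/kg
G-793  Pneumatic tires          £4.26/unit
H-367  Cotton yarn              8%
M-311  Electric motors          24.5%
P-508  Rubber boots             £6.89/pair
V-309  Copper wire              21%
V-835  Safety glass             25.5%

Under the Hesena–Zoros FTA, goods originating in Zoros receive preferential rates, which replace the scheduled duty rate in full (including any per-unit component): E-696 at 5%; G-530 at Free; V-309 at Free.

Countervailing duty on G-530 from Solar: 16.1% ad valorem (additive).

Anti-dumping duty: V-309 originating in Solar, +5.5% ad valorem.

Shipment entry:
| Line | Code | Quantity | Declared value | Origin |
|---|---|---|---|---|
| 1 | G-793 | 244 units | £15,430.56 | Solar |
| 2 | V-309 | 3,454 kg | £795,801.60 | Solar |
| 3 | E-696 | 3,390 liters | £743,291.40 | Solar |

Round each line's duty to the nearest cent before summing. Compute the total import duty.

Line 1 (G-793, Solar, 244 units, £15,430.56):
Base rate for G-793 is £4.26/unit.
Duty = 244 × £4.26 = £1,039.44.
Line 2 (V-309, Solar, 3,454 kg, £795,801.60):
Base rate for V-309 is 21%.
V-309 has an FTA preferential rate, but origin Solar is not Zoros; base rate stands.
Additional duty on V-309 from Solar: +5.5%. Applied ad valorem rate: 21% + 5.5% = 26.5%.
Duty = £795,801.60 × 26.5% = £210,887.42.
Line 3 (E-696, Solar, 3,390 liters, £743,291.40):
Base rate for E-696 is 11%.
E-696 has an FTA preferential rate, but origin Solar is not Zoros; base rate stands.
Duty = £743,291.40 × 11% = £81,762.05.
Total = £1,039.44 + £210,887.42 + £81,762.05 = £293,688.91.

£293,688.91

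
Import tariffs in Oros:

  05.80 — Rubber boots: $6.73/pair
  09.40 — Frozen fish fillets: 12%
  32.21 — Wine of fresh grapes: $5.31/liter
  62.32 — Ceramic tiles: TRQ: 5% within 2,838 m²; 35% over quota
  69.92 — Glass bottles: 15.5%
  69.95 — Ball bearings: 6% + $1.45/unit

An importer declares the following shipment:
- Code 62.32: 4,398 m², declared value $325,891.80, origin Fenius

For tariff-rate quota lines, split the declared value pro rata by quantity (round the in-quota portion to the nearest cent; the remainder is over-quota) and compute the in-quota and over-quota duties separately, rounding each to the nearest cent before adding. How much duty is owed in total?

Line 1 (62.32, Fenius, 4,398 m², $325,891.80):
Code 62.32 is under a tariff-rate quota (threshold 2,838 m²). In-quota: 2,838 m² at 5%; over-quota: 1,560 m² at 35%.
Pro-rata value split: in-quota = $325,891.80 × 2,838/4,398 = $210,295.80; over-quota = $325,891.80 − $210,295.80 = $115,596.00.
In-quota duty = $210,295.80 × 5% = $10,514.79. Over-quota duty = $115,596.00 × 35% = $40,458.60.
Line duty = $10,514.79 + $40,458.60 = $50,973.39.

$50,973.39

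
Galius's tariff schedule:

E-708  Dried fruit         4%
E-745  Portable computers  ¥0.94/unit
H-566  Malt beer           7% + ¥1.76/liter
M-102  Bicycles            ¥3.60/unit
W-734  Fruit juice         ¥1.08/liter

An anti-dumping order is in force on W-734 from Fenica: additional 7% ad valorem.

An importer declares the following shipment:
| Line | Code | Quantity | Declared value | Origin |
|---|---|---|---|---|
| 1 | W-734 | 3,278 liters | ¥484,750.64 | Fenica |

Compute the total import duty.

¥37,472.78

Line 1 (W-734, Fenica, 3,278 liters, ¥484,750.64):
Base rate for W-734 is ¥1.08/liter.
Additional duty on W-734 from Fenica: +7% ad valorem. Applied ad valorem rate = 7%.
Duty = ¥484,750.64 × 7% + 3,278 × ¥1.08 = ¥37,472.78.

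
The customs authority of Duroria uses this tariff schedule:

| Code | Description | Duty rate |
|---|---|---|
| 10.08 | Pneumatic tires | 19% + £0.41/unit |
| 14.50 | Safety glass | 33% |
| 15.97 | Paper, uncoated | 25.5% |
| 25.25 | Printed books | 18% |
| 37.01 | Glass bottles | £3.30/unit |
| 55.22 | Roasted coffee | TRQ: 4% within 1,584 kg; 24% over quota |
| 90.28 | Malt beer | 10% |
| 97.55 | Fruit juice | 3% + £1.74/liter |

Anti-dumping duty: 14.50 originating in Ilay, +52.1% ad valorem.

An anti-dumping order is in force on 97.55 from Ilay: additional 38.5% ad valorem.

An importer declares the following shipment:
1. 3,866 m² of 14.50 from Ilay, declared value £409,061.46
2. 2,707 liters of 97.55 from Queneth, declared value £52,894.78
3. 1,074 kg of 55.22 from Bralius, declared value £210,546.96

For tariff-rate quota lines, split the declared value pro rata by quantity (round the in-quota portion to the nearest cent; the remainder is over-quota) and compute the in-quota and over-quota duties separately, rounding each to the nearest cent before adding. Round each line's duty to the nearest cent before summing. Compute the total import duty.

£362,830.20

Line 1 (14.50, Ilay, 3,866 m², £409,061.46):
Base rate for 14.50 is 33%.
Additional duty on 14.50 from Ilay: +52.1%. Applied ad valorem rate: 33% + 52.1% = 85.1%.
Duty = £409,061.46 × 85.1% = £348,111.30.
Line 2 (97.55, Queneth, 2,707 liters, £52,894.78):
Base rate for 97.55 is 3% + £1.74/liter.
The additional-duty order on 97.55 targets Ilay, not Queneth; it does not apply.
Duty = £52,894.78 × 3% + 2,707 × £1.74 = £6,297.02.
Line 3 (55.22, Bralius, 1,074 kg, £210,546.96):
Code 55.22 is under a tariff-rate quota (threshold 1,584 kg). Quantity 1,074 kg is within the quota, so the in-quota rate 4% applies to the full value.
Duty = £210,546.96 × 4% = £8,421.88.
Total = £348,111.30 + £6,297.02 + £8,421.88 = £362,830.20.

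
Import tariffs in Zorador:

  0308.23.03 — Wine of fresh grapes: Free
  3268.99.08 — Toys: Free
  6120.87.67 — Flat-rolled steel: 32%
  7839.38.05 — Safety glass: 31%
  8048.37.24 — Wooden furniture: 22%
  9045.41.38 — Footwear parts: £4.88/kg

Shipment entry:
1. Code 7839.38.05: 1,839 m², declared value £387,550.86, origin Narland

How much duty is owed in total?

Line 1 (7839.38.05, Narland, 1,839 m², £387,550.86):
Base rate for 7839.38.05 is 31%.
Duty = £387,550.86 × 31% = £120,140.77.

£120,140.77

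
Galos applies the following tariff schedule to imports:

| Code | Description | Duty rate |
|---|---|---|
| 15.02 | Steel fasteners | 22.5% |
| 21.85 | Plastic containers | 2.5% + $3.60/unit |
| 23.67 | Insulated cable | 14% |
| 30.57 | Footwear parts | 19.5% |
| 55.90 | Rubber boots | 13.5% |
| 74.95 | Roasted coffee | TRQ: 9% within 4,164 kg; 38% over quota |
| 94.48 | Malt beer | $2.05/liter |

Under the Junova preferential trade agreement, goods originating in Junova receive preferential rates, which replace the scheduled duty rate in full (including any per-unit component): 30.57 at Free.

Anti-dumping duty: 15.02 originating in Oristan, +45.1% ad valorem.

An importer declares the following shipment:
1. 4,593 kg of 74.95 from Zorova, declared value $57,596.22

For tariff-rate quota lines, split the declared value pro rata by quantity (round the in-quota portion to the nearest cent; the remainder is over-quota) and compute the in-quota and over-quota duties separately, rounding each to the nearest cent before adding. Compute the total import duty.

Line 1 (74.95, Zorova, 4,593 kg, $57,596.22):
Code 74.95 is under a tariff-rate quota (threshold 4,164 kg). In-quota: 4,164 kg at 9%; over-quota: 429 kg at 38%.
Pro-rata value split: in-quota = $57,596.22 × 4,164/4,593 = $52,216.56; over-quota = $57,596.22 − $52,216.56 = $5,379.66.
In-quota duty = $52,216.56 × 9% = $4,699.49. Over-quota duty = $5,379.66 × 38% = $2,044.27.
Line duty = $4,699.49 + $2,044.27 = $6,743.76.

$6,743.76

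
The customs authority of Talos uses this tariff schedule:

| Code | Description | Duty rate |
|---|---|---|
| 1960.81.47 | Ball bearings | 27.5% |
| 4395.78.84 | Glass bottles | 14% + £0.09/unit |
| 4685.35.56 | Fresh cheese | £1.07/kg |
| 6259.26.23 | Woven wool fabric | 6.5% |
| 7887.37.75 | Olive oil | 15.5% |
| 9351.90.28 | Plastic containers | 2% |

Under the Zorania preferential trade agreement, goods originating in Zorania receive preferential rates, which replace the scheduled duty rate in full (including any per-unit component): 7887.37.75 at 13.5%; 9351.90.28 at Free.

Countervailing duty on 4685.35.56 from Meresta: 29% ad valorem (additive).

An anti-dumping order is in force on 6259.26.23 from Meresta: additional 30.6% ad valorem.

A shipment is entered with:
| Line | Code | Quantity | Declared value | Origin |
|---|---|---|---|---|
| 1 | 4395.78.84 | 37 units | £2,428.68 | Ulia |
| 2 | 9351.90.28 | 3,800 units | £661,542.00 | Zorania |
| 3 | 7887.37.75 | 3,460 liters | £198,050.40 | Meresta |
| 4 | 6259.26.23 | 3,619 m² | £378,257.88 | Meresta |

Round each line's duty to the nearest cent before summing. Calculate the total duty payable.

Line 1 (4395.78.84, Ulia, 37 units, £2,428.68):
Base rate for 4395.78.84 is 14% + £0.09/unit.
Duty = £2,428.68 × 14% + 37 × £0.09 = £343.35.
Line 2 (9351.90.28, Zorania, 3,800 units, £661,542.00):
Base rate for 9351.90.28 is 2%.
Origin Zorania qualifies under the Talos–Zorania agreement and 9351.90.28 is covered: preferential rate Free applies instead.
Duty = £661,542.00 × 0% = £0.00.
Line 3 (7887.37.75, Meresta, 3,460 liters, £198,050.40):
Base rate for 7887.37.75 is 15.5%.
7887.37.75 has an FTA preferential rate, but origin Meresta is not Zorania; base rate stands.
Duty = £198,050.40 × 15.5% = £30,697.81.
Line 4 (6259.26.23, Meresta, 3,619 m², £378,257.88):
Base rate for 6259.26.23 is 6.5%.
Additional duty on 6259.26.23 from Meresta: +30.6%. Applied ad valorem rate: 6.5% + 30.6% = 37.1%.
Duty = £378,257.88 × 37.1% = £140,333.67.
Total = £343.35 + £0.00 + £30,697.81 + £140,333.67 = £171,374.83.

£171,374.83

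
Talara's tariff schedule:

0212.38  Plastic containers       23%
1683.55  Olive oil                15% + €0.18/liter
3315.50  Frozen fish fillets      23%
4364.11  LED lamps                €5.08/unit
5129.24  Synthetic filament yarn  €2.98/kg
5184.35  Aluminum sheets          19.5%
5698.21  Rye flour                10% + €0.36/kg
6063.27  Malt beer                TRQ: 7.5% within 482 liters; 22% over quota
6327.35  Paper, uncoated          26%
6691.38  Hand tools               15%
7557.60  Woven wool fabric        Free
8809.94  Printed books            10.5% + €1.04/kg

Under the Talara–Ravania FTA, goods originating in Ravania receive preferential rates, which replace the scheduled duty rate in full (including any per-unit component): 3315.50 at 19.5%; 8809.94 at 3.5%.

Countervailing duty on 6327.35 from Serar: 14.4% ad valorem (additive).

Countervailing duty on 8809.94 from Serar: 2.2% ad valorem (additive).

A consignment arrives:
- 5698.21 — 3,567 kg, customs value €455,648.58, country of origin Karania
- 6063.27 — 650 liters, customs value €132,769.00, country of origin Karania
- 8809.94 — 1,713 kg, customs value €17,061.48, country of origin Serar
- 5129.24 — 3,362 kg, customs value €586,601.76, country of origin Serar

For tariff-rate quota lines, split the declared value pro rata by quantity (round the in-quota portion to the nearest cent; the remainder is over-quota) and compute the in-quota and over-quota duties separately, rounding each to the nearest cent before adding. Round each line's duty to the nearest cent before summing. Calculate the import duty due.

Line 1 (5698.21, Karania, 3,567 kg, €455,648.58):
Base rate for 5698.21 is 10% + €0.36/kg.
Duty = €455,648.58 × 10% + 3,567 × €0.36 = €46,848.98.
Line 2 (6063.27, Karania, 650 liters, €132,769.00):
Code 6063.27 is under a tariff-rate quota (threshold 482 liters). In-quota: 482 liters at 7.5%; over-quota: 168 liters at 22%.
Pro-rata value split: in-quota = €132,769.00 × 482/650 = €98,453.32; over-quota = €132,769.00 − €98,453.32 = €34,315.68.
In-quota duty = €98,453.32 × 7.5% = €7,384.00. Over-quota duty = €34,315.68 × 22% = €7,549.45.
Line duty = €7,384.00 + €7,549.45 = €14,933.45.
Line 3 (8809.94, Serar, 1,713 kg, €17,061.48):
Base rate for 8809.94 is 10.5% + €1.04/kg.
8809.94 has an FTA preferential rate, but origin Serar is not Ravania; base rate stands.
Additional duty on 8809.94 from Serar: +2.2%. Applied ad valorem rate: 10.5% + 2.2% = 12.7%.
Duty = €17,061.48 × 12.7% + 1,713 × €1.04 = €3,948.33.
Line 4 (5129.24, Serar, 3,362 kg, €586,601.76):
Base rate for 5129.24 is €2.98/kg.
Duty = 3,362 × €2.98 = €10,018.76.
Total = €46,848.98 + €14,933.45 + €3,948.33 + €10,018.76 = €75,749.52.

€75,749.52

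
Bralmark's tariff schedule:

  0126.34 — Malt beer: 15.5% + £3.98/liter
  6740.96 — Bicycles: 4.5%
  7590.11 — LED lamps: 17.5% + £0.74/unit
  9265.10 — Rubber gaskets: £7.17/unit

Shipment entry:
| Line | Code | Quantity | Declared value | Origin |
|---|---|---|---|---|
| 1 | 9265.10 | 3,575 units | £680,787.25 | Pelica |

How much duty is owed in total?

£25,632.75

Line 1 (9265.10, Pelica, 3,575 units, £680,787.25):
Base rate for 9265.10 is £7.17/unit.
Duty = 3,575 × £7.17 = £25,632.75.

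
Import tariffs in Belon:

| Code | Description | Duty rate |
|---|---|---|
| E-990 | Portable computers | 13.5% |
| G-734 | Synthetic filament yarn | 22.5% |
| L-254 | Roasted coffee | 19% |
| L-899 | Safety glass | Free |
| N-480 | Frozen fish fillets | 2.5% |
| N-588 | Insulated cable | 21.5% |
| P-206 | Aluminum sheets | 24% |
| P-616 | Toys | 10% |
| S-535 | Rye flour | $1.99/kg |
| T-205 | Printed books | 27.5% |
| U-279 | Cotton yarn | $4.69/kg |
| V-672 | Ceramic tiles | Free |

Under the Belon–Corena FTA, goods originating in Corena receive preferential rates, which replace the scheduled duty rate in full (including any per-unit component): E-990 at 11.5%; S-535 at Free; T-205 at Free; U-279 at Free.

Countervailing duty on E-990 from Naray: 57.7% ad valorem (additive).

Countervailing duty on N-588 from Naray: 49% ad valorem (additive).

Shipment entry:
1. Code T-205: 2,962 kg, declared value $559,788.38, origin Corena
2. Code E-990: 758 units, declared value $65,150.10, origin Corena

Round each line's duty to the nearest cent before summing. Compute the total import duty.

Line 1 (T-205, Corena, 2,962 kg, $559,788.38):
Base rate for T-205 is 27.5%.
Origin Corena qualifies under the Belon–Corena agreement and T-205 is covered: preferential rate Free applies instead.
Duty = $559,788.38 × 0% = $0.00.
Line 2 (E-990, Corena, 758 units, $65,150.10):
Base rate for E-990 is 13.5%.
Origin Corena qualifies under the Belon–Corena agreement and E-990 is covered: preferential rate 11.5% applies instead.
The additional-duty order on E-990 targets Naray, not Corena; it does not apply.
Duty = $65,150.10 × 11.5% = $7,492.26.
Total = $0.00 + $7,492.26 = $7,492.26.

$7,492.26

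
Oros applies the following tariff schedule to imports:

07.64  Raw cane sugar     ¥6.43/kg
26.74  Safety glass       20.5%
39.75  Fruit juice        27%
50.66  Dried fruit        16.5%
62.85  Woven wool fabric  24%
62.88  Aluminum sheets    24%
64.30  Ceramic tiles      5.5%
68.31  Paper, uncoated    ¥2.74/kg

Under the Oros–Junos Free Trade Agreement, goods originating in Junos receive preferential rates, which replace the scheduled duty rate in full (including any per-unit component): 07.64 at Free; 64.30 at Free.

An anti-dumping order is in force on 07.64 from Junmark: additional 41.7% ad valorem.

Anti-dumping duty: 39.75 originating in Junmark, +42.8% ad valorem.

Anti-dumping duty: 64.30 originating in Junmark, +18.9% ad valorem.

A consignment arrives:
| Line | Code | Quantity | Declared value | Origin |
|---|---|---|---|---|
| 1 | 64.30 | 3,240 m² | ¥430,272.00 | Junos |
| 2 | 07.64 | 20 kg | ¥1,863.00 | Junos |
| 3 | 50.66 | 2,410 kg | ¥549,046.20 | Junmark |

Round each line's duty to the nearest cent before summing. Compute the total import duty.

Line 1 (64.30, Junos, 3,240 m², ¥430,272.00):
Base rate for 64.30 is 5.5%.
Origin Junos qualifies under the Oros–Junos agreement and 64.30 is covered: preferential rate Free applies instead.
The additional-duty order on 64.30 targets Junmark, not Junos; it does not apply.
Duty = ¥430,272.00 × 0% = ¥0.00.
Line 2 (07.64, Junos, 20 kg, ¥1,863.00):
Base rate for 07.64 is ¥6.43/kg.
Origin Junos qualifies under the Oros–Junos agreement and 07.64 is covered: preferential rate Free applies instead.
The additional-duty order on 07.64 targets Junmark, not Junos; it does not apply.
Duty = ¥1,863.00 × 0% = ¥0.00.
Line 3 (50.66, Junmark, 2,410 kg, ¥549,046.20):
Base rate for 50.66 is 16.5%.
Duty = ¥549,046.20 × 16.5% = ¥90,592.62.
Total = ¥0.00 + ¥0.00 + ¥90,592.62 = ¥90,592.62.

¥90,592.62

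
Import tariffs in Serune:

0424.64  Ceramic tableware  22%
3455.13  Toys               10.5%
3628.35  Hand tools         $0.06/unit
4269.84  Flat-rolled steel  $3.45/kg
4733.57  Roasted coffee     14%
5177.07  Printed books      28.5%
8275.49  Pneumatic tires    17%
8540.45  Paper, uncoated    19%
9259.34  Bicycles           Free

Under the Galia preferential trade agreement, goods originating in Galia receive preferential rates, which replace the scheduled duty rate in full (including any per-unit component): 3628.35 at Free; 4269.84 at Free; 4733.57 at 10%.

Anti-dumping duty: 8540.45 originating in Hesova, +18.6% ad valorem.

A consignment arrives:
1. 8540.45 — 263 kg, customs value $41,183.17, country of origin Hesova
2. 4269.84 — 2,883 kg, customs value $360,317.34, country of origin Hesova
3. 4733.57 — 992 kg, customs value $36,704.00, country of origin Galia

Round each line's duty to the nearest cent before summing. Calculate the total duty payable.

$29,101.62

Line 1 (8540.45, Hesova, 263 kg, $41,183.17):
Base rate for 8540.45 is 19%.
Additional duty on 8540.45 from Hesova: +18.6%. Applied ad valorem rate: 19% + 18.6% = 37.6%.
Duty = $41,183.17 × 37.6% = $15,484.87.
Line 2 (4269.84, Hesova, 2,883 kg, $360,317.34):
Base rate for 4269.84 is $3.45/kg.
4269.84 has an FTA preferential rate, but origin Hesova is not Galia; base rate stands.
Duty = 2,883 × $3.45 = $9,946.35.
Line 3 (4733.57, Galia, 992 kg, $36,704.00):
Base rate for 4733.57 is 14%.
Origin Galia qualifies under the Serune–Galia agreement and 4733.57 is covered: preferential rate 10% applies instead.
Duty = $36,704.00 × 10% = $3,670.40.
Total = $15,484.87 + $9,946.35 + $3,670.40 = $29,101.62.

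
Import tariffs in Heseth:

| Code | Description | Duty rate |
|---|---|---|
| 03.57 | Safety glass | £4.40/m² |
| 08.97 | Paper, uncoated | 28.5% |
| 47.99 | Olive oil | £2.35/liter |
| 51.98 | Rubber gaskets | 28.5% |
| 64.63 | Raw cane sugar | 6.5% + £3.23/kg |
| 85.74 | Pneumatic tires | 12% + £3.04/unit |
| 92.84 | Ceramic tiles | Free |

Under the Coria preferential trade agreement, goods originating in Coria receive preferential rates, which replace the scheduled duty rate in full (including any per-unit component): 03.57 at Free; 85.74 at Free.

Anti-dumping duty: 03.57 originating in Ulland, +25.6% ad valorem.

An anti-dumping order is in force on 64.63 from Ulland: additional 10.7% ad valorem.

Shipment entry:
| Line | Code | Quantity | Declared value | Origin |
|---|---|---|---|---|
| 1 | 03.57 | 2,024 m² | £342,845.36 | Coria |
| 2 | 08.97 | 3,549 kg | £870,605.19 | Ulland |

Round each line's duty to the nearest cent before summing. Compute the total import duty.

Line 1 (03.57, Coria, 2,024 m², £342,845.36):
Base rate for 03.57 is £4.40/m².
Origin Coria qualifies under the Heseth–Coria agreement and 03.57 is covered: preferential rate Free applies instead.
The additional-duty order on 03.57 targets Ulland, not Coria; it does not apply.
Duty = £342,845.36 × 0% = £0.00.
Line 2 (08.97, Ulland, 3,549 kg, £870,605.19):
Base rate for 08.97 is 28.5%.
Duty = £870,605.19 × 28.5% = £248,122.48.
Total = £0.00 + £248,122.48 = £248,122.48.

£248,122.48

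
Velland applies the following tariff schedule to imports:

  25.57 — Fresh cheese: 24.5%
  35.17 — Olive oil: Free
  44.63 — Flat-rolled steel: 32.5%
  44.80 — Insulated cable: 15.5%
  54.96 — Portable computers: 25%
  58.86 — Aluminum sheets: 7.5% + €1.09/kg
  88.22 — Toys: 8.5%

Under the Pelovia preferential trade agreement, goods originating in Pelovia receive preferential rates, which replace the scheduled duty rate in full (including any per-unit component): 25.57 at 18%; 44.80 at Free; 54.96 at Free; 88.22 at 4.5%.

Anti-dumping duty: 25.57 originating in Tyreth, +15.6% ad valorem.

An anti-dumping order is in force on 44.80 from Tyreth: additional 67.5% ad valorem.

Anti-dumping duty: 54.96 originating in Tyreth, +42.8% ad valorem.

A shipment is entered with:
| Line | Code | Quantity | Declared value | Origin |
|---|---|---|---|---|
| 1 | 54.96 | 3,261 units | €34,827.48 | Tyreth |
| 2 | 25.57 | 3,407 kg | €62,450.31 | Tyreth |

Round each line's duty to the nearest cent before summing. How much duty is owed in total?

Line 1 (54.96, Tyreth, 3,261 units, €34,827.48):
Base rate for 54.96 is 25%.
54.96 has an FTA preferential rate, but origin Tyreth is not Pelovia; base rate stands.
Additional duty on 54.96 from Tyreth: +42.8%. Applied ad valorem rate: 25% + 42.8% = 67.8%.
Duty = €34,827.48 × 67.8% = €23,613.03.
Line 2 (25.57, Tyreth, 3,407 kg, €62,450.31):
Base rate for 25.57 is 24.5%.
25.57 has an FTA preferential rate, but origin Tyreth is not Pelovia; base rate stands.
Additional duty on 25.57 from Tyreth: +15.6%. Applied ad valorem rate: 24.5% + 15.6% = 40.1%.
Duty = €62,450.31 × 40.1% = €25,042.57.
Total = €23,613.03 + €25,042.57 = €48,655.60.

€48,655.60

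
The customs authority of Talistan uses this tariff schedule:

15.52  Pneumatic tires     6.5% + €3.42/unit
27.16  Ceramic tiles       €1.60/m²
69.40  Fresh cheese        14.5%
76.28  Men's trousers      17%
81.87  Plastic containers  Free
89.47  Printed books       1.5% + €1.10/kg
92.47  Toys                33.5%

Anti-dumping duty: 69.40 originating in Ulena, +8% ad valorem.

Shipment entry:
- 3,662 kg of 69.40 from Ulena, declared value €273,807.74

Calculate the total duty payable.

€61,606.74

Line 1 (69.40, Ulena, 3,662 kg, €273,807.74):
Base rate for 69.40 is 14.5%.
Additional duty on 69.40 from Ulena: +8%. Applied ad valorem rate: 14.5% + 8% = 22.5%.
Duty = €273,807.74 × 22.5% = €61,606.74.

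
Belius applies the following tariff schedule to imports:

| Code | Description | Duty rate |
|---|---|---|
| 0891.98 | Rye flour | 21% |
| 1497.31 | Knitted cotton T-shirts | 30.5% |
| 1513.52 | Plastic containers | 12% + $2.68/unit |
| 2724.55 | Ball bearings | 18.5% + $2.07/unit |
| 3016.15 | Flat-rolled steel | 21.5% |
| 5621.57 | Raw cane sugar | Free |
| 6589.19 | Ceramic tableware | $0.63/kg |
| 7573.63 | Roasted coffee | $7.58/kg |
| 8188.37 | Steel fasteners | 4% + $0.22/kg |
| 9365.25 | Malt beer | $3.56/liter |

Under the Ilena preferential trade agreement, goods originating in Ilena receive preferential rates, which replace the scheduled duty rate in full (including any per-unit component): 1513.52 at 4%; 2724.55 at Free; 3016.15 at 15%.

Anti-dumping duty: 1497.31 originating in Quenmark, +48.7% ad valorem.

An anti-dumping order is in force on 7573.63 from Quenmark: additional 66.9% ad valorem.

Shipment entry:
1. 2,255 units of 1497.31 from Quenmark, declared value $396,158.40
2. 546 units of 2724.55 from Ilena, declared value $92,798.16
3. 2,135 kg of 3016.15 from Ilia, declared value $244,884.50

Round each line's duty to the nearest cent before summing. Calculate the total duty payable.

Line 1 (1497.31, Quenmark, 2,255 units, $396,158.40):
Base rate for 1497.31 is 30.5%.
Additional duty on 1497.31 from Quenmark: +48.7%. Applied ad valorem rate: 30.5% + 48.7% = 79.2%.
Duty = $396,158.40 × 79.2% = $313,757.45.
Line 2 (2724.55, Ilena, 546 units, $92,798.16):
Base rate for 2724.55 is 18.5% + $2.07/unit.
Origin Ilena qualifies under the Belius–Ilena agreement and 2724.55 is covered: preferential rate Free applies instead.
Duty = $92,798.16 × 0% = $0.00.
Line 3 (3016.15, Ilia, 2,135 kg, $244,884.50):
Base rate for 3016.15 is 21.5%.
3016.15 has an FTA preferential rate, but origin Ilia is not Ilena; base rate stands.
Duty = $244,884.50 × 21.5% = $52,650.17.
Total = $313,757.45 + $0.00 + $52,650.17 = $366,407.62.

$366,407.62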